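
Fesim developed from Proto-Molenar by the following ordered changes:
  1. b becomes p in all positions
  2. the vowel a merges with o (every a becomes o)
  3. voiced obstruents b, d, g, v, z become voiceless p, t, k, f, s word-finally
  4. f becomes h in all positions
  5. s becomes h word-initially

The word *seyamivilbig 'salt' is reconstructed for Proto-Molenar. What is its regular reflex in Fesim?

heyomivilpik

Fesim: *seyamivilbig > seyamivilpig > seyomivilpig > seyomivilpik > heyomivilpik  (by unconditioned shift, vowel merger, final devoicing, debuccalisation)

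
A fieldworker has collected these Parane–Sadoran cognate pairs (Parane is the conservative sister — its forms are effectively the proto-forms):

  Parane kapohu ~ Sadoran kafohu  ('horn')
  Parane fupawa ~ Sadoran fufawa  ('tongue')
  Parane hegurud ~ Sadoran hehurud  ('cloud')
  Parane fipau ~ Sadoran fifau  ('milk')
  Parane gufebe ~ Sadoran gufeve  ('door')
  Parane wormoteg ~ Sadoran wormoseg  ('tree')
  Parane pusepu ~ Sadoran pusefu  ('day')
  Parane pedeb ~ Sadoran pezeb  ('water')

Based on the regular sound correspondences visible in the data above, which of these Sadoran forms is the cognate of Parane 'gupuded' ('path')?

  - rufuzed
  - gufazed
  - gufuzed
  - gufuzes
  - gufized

pusepu ~ pusefu — Parane p corresponds to Sadoran f between vowels (before a back vowel).
pedeb ~ pezeb — Parane d corresponds to Sadoran z between vowels (before a front vowel).
Applying these to Parane 'gupuded':
  gupuded → gufuded   (p→f between vowels (before a back vowel))
  gufuded → gufuzed   (d→z between vowels (before a front vowel))
So the Sadoran cognate is 'gufuzed'.

gufuzed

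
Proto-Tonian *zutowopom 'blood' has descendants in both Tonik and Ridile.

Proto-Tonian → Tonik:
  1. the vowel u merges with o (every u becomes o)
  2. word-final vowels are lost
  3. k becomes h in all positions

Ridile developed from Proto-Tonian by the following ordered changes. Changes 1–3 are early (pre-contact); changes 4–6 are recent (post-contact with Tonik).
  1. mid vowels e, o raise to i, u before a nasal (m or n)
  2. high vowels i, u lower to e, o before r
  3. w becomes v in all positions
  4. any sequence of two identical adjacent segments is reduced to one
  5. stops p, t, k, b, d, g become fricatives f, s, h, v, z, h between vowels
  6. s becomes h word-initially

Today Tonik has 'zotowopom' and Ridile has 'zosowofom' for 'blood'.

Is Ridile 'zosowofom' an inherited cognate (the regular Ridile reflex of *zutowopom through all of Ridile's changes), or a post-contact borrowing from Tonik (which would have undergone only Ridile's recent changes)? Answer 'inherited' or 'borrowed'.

borrowed

If inherited, *zutowopom would pass through all of Ridile's changes:
Ridile: *zutowopom
  zutowopom → zutowopum   [pre-nasal raising]
  zutowopum (rule 2 does not apply)
  zutowopum → zutovopum   [unconditioned shift]
  zutovopum (rule 4 does not apply)
  zutovopum → zusovofum   [intervocalic lenition]
  zusovofum (rule 6 does not apply)
  giving Ridile zusovofum.
If borrowed from Tonik 'zotowopom' after the early changes, it would undergo only the recent ones:
  rule 4 (degemination): no change (zotowopom)
  rule 5 (intervocalic lenition): zotowopom → zosowofom
  rule 6 (debuccalisation): no change (zosowofom)
  ⇒ as a loan: zosowofom
Ridile 'zosowofom' matches the loan outcome 'zosowofom', not the inherited 'zusovofum' — it skipped the early Ridile changes, so it was borrowed from Tonik.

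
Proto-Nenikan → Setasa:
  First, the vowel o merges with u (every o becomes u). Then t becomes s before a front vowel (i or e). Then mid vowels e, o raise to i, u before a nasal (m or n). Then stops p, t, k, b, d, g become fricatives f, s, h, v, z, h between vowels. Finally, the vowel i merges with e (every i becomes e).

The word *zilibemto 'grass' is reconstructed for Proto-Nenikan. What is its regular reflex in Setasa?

Setasa: start from *zilibemto.
  rule 1 (vowel merger): zilibemto → zilibemtu
  rule 2: no change — zilibemtu
  rule 3 (pre-nasal raising): zilibemtu → zilibimtu
  rule 4 (intervocalic lenition): zilibimtu → zilivimtu
  rule 5 (vowel merger): zilivimtu → zelevemtu
  ⇒ Setasa zelevemtu

zelevemtu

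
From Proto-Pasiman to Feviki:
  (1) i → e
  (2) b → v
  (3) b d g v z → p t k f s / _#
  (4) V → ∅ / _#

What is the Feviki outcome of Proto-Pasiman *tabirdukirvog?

taverdukervok

Feviki: start from *tabirdukirvog.
  rule 1 (vowel merger): tabirdukirvog → taberdukervog
  rule 2 (unconditioned shift): taberdukervog → taverdukervog
  rule 3 (final devoicing): taverdukervog → taverdukervok
  rule 4: no change — taverdukervok
  ⇒ Feviki taverdukervok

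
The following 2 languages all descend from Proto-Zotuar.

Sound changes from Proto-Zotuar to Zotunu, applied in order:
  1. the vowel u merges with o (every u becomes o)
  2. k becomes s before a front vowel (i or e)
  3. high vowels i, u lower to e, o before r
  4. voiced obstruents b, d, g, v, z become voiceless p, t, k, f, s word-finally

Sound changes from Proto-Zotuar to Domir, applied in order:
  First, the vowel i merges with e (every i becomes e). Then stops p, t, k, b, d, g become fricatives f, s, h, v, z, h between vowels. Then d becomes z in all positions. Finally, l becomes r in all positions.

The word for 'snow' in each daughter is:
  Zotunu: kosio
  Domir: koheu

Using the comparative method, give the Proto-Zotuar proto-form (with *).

*kokiu

Position 4: Zotunu has i, Domir has e. Zotunu preserves i here (none of its changes turn any other segment into i), so the proto-segment is *i.
Position 5: Zotunu has o, Domir has u. Domir preserves u here (none of its changes turn any other segment into u), so the proto-segment is *u.
Continuing position by position gives *kokiu; check it forward:
Zotunu: start from *kokiu.
  rule 1 (vowel merger): kokiu → kokio
  rule 2 (palatalisation): kokio → kosio
  rule 3: no change — kosio
  rule 4: no change — kosio
  ⇒ Zotunu kosio
Domir: start from *kokiu.
  rule 1 (vowel merger): kokiu → kokeu
  rule 2 (intervocalic lenition): kokeu → koheu
  rule 3: no change — koheu
  rule 4: no change — koheu
  ⇒ Domir koheu
Only *kokiu yields all of Zotunu kosio, Domir koheu.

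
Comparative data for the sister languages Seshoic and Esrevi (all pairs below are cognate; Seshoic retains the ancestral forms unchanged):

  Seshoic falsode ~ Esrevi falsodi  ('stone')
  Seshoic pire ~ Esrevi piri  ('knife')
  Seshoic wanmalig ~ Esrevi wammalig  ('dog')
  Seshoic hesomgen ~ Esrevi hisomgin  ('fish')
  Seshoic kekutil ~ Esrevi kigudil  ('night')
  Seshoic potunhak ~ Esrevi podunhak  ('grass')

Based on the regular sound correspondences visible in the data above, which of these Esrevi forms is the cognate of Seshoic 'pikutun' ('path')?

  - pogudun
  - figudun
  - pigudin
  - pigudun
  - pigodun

kekutil ~ kigudil — Seshoic k corresponds to Esrevi g between vowels (before a back vowel).
potunhak ~ podunhak — Seshoic t corresponds to Esrevi d between vowels (before a back vowel).
Applying these to Seshoic 'pikutun':
  pikutun → pigutun   (k→g between vowels (before a back vowel))
  pigutun → pigudun   (t→d between vowels (before a back vowel))
So the Esrevi cognate is 'pigudun'.

pigudun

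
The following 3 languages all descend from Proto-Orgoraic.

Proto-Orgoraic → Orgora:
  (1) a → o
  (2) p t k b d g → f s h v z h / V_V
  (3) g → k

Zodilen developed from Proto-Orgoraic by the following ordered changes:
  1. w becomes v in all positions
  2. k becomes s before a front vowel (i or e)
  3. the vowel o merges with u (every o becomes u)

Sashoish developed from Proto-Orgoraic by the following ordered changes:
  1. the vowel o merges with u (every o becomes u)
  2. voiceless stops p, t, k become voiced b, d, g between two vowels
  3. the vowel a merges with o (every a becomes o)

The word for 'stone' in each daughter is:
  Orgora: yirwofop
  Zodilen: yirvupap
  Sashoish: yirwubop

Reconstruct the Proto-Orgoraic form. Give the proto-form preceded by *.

*yirwopap

Position 7: Orgora has o, Zodilen has a, Sashoish has o. Zodilen preserves a here (none of its changes turn any other segment into a), so the proto-segment is *a.
Position 4: Orgora has w, Zodilen has v, Sashoish has w. Orgora preserves w here (none of its changes turn any other segment into w), so the proto-segment is *w.
Position 6: Orgora has f, Zodilen has p, Sashoish has b. Zodilen preserves p here (none of its changes turn any other segment into p), so the proto-segment is *p.
This points to *yirwopap. Verify forward in each daughter:
Orgora: *yirwopap
  yirwopap → yirwopop   [vowel merger]
  yirwopop → yirwofop   [intervocalic lenition]
  yirwofop (rule 3 does not apply)
  giving Orgora yirwofop.
Zodilen: start from *yirwopap.
  rule 1 (unconditioned shift): yirwopap → yirvopap
  rule 2: no change — yirvopap
  rule 3 (vowel merger): yirvopap → yirvupap
  ⇒ Zodilen yirvupap
Sashoish: start from *yirwopap.
  rule 1 (vowel merger): yirwopap → yirwupap
  rule 2 (intervocalic voicing): yirwupap → yirwubap
  rule 3 (vowel merger): yirwubap → yirwubop
  ⇒ Sashoish yirwubop
*yirwopap is the unique common source.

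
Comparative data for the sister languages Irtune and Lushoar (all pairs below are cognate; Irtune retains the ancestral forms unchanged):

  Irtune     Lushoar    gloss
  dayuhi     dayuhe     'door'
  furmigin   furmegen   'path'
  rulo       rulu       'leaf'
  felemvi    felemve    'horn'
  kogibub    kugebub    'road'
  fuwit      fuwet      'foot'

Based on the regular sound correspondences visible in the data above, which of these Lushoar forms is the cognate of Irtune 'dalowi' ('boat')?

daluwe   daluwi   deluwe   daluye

kogibub ~ kugebub — Irtune o corresponds to Lushoar u after a consonant, before a consonant other than r, m, n, p, b, f, v.
dayuhi ~ dayuhe, felemvi ~ felemve — Irtune i corresponds to Lushoar e word-finally.
Applying these to Irtune 'dalowi':
  dalowi → daluwi   (o→u after a consonant, before a consonant other than r, m, n, p, b, f, v)
  daluwi → daluwe   (i→e word-finally)
So the Lushoar cognate is 'daluwe'.

daluwe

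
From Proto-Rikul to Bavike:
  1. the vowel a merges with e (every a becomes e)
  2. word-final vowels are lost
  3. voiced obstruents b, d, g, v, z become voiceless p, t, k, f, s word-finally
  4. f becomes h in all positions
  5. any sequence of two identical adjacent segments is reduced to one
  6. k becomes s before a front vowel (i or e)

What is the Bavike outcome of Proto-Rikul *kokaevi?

Bavike: *kokaevi > kokeevi > kokeev > kokeef > kokeeh > kokeh > koseh  (by vowel merger, apocope, final devoicing, unconditioned shift, degemination, palatalisation)

koseh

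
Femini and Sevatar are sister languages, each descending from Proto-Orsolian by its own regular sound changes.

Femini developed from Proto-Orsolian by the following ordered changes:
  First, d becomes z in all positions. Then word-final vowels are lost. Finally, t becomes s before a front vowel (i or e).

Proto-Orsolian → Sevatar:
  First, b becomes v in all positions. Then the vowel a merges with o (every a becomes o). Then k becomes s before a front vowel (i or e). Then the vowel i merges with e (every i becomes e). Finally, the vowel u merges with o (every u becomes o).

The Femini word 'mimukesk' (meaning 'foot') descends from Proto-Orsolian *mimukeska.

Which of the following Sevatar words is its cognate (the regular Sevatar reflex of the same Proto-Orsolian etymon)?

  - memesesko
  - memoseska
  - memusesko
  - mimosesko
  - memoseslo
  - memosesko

Sevatar: start from *mimukeska.
  rule 1: no change — mimukeska
  rule 2 (vowel merger): mimukeska → mimukesko
  rule 3 (palatalisation): mimukesko → mimusesko
  rule 4 (vowel merger): mimusesko → memusesko
  rule 5 (vowel merger): memusesko → memosesko
  ⇒ Sevatar memosesko
Among the options, 'memosesko' alone shows every Sevatar change applied in order.

memosesko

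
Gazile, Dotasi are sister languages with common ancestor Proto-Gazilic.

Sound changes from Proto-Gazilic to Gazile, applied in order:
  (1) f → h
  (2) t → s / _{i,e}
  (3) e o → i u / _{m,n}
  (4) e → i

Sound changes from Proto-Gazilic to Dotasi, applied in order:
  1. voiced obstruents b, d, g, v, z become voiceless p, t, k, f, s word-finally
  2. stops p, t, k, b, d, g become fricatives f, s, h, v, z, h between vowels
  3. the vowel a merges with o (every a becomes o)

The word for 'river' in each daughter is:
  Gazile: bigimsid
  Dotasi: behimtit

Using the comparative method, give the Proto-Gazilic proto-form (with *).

*begimtid

Position 6: Gazile has s, Dotasi has t. Taking the neighbouring segments as reconstructed: Gazile s could go back to *t or *s; Dotasi t can only go back to *t — the one source consistent with every daughter is *t.
Position 2: Gazile has i, Dotasi has e. Dotasi preserves e here (none of its changes turn any other segment into e), so the proto-segment is *e.
Position 3: Gazile has g, Dotasi has h. Gazile preserves g here (none of its changes turn any other segment into g), so the proto-segment is *g.
Verify the candidate proto-form against each daughter:
Gazile: *begimtid > begimsid > bigimsid  (by palatalisation, vowel merger)
Dotasi: *begimtid > begimtit > behimtit  (by final devoicing, intervocalic lenition)
Only *begimtid yields all of Gazile bigimsid, Dotasi behimtit.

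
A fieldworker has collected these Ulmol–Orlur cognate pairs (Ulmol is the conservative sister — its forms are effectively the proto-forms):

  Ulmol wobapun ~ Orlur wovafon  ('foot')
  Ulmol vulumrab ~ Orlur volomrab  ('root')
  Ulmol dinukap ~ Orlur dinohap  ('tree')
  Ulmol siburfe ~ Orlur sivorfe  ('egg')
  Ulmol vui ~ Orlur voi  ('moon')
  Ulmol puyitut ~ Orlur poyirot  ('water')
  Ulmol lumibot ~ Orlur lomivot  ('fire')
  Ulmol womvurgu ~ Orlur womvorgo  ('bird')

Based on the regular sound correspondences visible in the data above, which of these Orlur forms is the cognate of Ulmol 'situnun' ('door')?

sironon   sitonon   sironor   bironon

sironon

puyitut ~ poyirot — Ulmol t corresponds to Orlur r between vowels (before a back vowel).
wobapun ~ wovafon — Ulmol u corresponds to Orlur o after a consonant, before a nasal.
Applying these to Ulmol 'situnun':
  situnun → sirunun   (t→r between vowels (before a back vowel))
  sirunun → sironun   (u→o after a consonant, before a nasal)
  sironun → sironon   (u→o after a consonant, before a nasal)
So the Orlur cognate is 'sironon'.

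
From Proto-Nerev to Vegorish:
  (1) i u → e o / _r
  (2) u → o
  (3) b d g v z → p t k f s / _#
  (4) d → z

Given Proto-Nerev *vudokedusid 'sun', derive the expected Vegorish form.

vozokezosit

Vegorish: *vudokedusid > vodokedosid > vodokedosit > vozokezosit  (by vowel merger, final devoicing, unconditioned shift)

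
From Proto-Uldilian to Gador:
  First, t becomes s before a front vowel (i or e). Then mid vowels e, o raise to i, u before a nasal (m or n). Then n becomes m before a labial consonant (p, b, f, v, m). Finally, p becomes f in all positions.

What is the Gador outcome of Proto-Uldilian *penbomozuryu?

Gador: start from *penbomozuryu.
  rule 1: no change — penbomozuryu
  rule 2 (pre-nasal raising): penbomozuryu → pinbumozuryu
  rule 3 (nasal place assimilation): pinbumozuryu → pimbumozuryu
  rule 4 (unconditioned shift): pimbumozuryu → fimbumozuryu
  ⇒ Gador fimbumozuryu

fimbumozuryu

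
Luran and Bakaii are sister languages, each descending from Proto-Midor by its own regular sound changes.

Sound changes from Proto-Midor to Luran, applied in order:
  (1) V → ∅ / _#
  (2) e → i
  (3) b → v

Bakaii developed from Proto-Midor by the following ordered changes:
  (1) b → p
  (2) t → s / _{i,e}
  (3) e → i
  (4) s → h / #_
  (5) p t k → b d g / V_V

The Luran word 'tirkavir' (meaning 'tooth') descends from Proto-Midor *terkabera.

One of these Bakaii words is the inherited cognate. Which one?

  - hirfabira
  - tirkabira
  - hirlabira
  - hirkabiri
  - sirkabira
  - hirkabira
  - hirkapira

hirkabira

Bakaii: *terkabera
  terkabera → terkapera   [unconditioned shift]
  terkapera → serkapera   [palatalisation]
  serkapera → sirkapira   [vowel merger]
  sirkapira → hirkapira   [debuccalisation]
  hirkapira → hirkabira   [intervocalic voicing]
  giving Bakaii hirkabira.
The other candidates each miss or misapply at least one Bakaii change.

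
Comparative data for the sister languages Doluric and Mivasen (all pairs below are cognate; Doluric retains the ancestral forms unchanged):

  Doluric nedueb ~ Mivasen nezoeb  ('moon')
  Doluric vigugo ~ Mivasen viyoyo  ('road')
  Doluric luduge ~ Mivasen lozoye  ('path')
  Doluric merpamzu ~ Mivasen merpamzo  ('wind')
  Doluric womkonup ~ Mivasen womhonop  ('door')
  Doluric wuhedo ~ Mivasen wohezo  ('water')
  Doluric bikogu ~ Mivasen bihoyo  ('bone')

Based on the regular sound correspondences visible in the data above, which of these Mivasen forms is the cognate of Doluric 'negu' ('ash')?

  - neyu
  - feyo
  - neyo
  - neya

neyo

vigugo ~ viyoyo, bikogu ~ bihoyo — Doluric g corresponds to Mivasen y between vowels (before a back vowel).
merpamzu ~ merpamzo, bikogu ~ bihoyo — Doluric u corresponds to Mivasen o word-finally.
Applying these to Doluric 'negu':
  negu → neyu   (g→y between vowels (before a back vowel))
  neyu → neyo   (u→o word-finally)
So the Mivasen cognate is 'neyo'.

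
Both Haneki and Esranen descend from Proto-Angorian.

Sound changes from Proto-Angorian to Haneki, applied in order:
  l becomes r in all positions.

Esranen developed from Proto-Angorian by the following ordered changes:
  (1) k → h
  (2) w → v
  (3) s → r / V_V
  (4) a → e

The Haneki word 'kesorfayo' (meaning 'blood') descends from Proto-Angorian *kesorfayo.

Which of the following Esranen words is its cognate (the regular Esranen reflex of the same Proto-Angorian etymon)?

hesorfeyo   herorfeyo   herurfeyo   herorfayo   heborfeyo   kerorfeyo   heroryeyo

herorfeyo

Esranen: *kesorfayo
  kesorfayo → hesorfayo   [unconditioned shift]
  hesorfayo (rule 2 does not apply)
  hesorfayo → herorfayo   [rhotacism]
  herorfayo → herorfeyo   [vowel merger]
  giving Esranen herorfeyo.
Only 'herorfeyo' matches the regular Esranen development of *kesorfayo.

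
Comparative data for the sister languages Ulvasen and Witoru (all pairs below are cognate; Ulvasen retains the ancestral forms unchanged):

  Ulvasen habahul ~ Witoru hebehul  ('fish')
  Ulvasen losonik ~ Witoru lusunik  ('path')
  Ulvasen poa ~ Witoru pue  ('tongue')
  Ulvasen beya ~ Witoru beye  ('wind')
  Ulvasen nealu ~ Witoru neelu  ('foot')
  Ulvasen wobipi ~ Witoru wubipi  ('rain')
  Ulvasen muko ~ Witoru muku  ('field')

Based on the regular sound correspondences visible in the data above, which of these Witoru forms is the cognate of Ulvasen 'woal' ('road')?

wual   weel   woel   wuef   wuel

wuel

poa ~ pue — Ulvasen o corresponds to Witoru u after a consonant, before a back vowel.
nealu ~ neelu — Ulvasen a corresponds to Witoru e after a vowel, before a consonant other than r, m, n, p, b, f, v.
Applying these to Ulvasen 'woal':
  woal → wual   (o→u after a consonant, before a back vowel)
  wual → wuel   (a→e after a vowel, before a consonant other than r, m, n, p, b, f, v)
So the Witoru cognate is 'wuel'.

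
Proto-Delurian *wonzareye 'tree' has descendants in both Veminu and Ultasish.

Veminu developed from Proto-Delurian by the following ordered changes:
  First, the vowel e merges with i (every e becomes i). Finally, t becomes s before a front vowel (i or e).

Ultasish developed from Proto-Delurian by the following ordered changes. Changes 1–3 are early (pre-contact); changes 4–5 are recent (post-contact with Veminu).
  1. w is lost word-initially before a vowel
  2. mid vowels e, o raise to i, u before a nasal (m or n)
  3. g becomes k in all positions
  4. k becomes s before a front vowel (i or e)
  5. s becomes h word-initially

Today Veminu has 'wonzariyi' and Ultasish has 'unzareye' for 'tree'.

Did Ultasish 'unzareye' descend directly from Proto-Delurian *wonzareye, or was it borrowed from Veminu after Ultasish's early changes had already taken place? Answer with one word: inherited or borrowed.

If inherited, *wonzareye would pass through all of Ultasish's changes:
Ultasish: start from *wonzareye.
  rule 1 (glide loss): wonzareye → onzareye
  rule 2 (pre-nasal raising): onzareye → unzareye
  rule 3: no change — unzareye
  rule 4: no change — unzareye
  rule 5: no change — unzareye
  ⇒ Ultasish unzareye
If borrowed from Veminu 'wonzariyi' after the early changes, it would undergo only the recent ones:
  rule 4 (palatalisation): no change (wonzariyi)
  rule 5 (debuccalisation): no change (wonzariyi)
  ⇒ as a loan: wonzariyi
Ultasish 'unzareye' matches the inherited outcome exactly, so it is an inherited cognate, not a loan.

inherited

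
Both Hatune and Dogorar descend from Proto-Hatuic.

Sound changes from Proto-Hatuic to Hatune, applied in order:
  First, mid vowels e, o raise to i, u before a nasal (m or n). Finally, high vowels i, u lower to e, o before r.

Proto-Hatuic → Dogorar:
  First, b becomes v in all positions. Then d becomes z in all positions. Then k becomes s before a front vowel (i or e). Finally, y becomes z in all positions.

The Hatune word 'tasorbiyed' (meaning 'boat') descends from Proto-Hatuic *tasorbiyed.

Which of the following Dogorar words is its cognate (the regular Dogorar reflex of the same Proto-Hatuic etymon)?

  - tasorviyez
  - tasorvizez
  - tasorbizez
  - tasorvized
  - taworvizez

Dogorar: *tasorbiyed
  tasorbiyed → tasorviyed   [unconditioned shift]
  tasorviyed → tasorviyez   [unconditioned shift]
  tasorviyez (rule 3 does not apply)
  tasorviyez → tasorvizez   [unconditioned shift]
  giving Dogorar tasorvizez.

tasorvizez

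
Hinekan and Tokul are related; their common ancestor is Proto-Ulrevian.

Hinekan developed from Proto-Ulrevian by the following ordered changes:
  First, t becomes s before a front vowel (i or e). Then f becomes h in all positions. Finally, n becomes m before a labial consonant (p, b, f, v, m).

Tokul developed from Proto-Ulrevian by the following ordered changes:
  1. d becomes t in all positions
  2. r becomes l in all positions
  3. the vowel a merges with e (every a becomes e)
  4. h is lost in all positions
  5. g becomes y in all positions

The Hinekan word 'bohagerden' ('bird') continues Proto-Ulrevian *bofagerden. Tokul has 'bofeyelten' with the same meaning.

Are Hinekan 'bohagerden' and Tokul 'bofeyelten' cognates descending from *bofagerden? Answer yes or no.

Derive the expected Tokul reflex of *bofagerden:
Tokul: start from *bofagerden.
  rule 1 (unconditioned shift): bofagerden → bofagerten
  rule 2 (unconditioned shift): bofagerten → bofagelten
  rule 3 (vowel merger): bofagelten → bofegelten
  rule 4: no change — bofegelten
  rule 5 (unconditioned shift): bofegelten → bofeyelten
  ⇒ Tokul bofeyelten
Tokul 'bofeyelten' matches the regular reflex exactly, so the pair is cognate.

yes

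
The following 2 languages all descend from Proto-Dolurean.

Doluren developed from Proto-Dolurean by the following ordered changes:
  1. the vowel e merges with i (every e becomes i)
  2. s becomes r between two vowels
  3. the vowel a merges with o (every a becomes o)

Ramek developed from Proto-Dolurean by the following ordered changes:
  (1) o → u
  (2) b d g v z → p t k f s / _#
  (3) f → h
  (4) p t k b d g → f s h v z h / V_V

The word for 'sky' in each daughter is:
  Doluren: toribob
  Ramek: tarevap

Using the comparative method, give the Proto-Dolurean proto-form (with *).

*tarebab

Position 5: Doluren has b, Ramek has v. Doluren preserves b here (none of its changes turn any other segment into b), so the proto-segment is *b.
Position 2: Doluren has o, Ramek has a. Ramek preserves a here (none of its changes turn any other segment into a), so the proto-segment is *a.
Continuing position by position gives *tarebab; check it forward:
Doluren: *tarebab
  tarebab → taribab   [vowel merger]
  taribab (rule 2 does not apply)
  taribab → toribob   [vowel merger]
  giving Doluren toribob.
Ramek: start from *tarebab.
  rule 1: no change — tarebab
  rule 2 (final devoicing): tarebab → tarebap
  rule 3: no change — tarebap
  rule 4 (intervocalic lenition): tarebap → tarevap
  ⇒ Ramek tarevap
*tarebab is the unique common source.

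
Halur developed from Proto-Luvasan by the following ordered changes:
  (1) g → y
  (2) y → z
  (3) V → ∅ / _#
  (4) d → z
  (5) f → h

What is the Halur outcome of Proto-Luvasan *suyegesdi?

suzezesz

Halur: *suyegesdi
  suyegesdi → suyeyesdi   [unconditioned shift]
  suyeyesdi → suzezesdi   [unconditioned shift]
  suzezesdi → suzezesd   [apocope]
  suzezesd → suzezesz   [unconditioned shift]
  suzezesz (rule 5 does not apply)
  giving Halur suzezesz.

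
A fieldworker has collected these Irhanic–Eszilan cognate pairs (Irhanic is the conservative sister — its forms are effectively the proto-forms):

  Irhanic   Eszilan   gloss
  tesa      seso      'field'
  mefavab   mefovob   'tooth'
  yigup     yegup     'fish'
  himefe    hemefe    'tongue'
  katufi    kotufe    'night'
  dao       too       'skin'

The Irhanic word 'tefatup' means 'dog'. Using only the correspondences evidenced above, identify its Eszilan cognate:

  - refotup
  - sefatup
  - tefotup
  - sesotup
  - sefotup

sefotup

tesa ~ seso — Irhanic t corresponds to Eszilan s word-initially before a front vowel.
katufi ~ kotufe — Irhanic a corresponds to Eszilan o after a consonant, before a consonant other than r, m, n, p, b, f, v.
Applying these to Irhanic 'tefatup':
  tefatup → sefatup   (t→s word-initially before a front vowel)
  sefatup → sefotup   (a→o after a consonant, before a consonant other than r, m, n, p, b, f, v)
So the Eszilan cognate is 'sefotup'.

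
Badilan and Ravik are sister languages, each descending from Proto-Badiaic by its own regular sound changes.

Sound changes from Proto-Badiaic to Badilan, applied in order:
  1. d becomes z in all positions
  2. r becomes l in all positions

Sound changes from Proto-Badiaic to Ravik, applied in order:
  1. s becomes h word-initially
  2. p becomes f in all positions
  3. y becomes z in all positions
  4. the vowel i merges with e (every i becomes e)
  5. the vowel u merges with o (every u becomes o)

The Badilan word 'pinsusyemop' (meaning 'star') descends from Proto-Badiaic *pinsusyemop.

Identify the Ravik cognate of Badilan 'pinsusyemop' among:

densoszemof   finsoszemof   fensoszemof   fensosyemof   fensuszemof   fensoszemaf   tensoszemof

fensoszemof

Ravik: *pinsusyemop > finsusyemof > finsuszemof > fensuszemof > fensoszemof  (by unconditioned shift, unconditioned shift, vowel merger, vowel merger)
The other candidates each miss or misapply at least one Ravik change.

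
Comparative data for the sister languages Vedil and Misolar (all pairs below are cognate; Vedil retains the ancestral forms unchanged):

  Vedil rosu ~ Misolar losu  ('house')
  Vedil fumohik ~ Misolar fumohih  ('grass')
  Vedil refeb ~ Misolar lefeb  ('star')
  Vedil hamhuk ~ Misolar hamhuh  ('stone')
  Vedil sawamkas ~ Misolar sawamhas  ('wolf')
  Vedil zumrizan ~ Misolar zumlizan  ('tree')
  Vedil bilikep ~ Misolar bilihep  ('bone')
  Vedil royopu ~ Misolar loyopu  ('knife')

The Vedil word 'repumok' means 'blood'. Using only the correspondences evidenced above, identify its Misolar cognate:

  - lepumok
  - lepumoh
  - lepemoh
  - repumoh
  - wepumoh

lepumoh

refeb ~ lefeb — Vedil r corresponds to Misolar l word-initially before a front vowel.
fumohik ~ fumohih, hamhuk ~ hamhuh — Vedil k corresponds to Misolar h word-finally.
Applying these to Vedil 'repumok':
  repumok → lepumok   (r→l word-initially before a front vowel)
  lepumok → lepumoh   (k→h word-finally)
So the Misolar cognate is 'lepumoh'.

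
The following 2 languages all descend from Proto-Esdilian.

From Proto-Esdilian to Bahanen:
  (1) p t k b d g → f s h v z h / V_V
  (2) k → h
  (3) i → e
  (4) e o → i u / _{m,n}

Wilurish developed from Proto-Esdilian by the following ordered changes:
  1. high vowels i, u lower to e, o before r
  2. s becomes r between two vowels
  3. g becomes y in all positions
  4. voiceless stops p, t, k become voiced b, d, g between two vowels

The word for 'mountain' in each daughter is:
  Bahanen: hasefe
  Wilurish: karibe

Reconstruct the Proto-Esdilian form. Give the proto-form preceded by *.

*kasipe

Position 3: Bahanen has s, Wilurish has r. Taking the neighbouring segments as reconstructed: Bahanen s could go back to *t or *s; Wilurish r could go back to *s or *r — the one source consistent with every daughter is *s.
Position 4: Bahanen has e, Wilurish has i. Wilurish preserves i here (none of its changes turn any other segment into i), so the proto-segment is *i.
Position 1: Bahanen has h, Wilurish has k. Wilurish preserves k here (none of its changes turn any other segment into k), so the proto-segment is *k.
Verify the candidate proto-form against each daughter:
Bahanen: start from *kasipe.
  rule 1 (intervocalic lenition): kasipe → kasife
  rule 2 (unconditioned shift): kasife → hasife
  rule 3 (vowel merger): hasife → hasefe
  rule 4: no change — hasefe
  ⇒ Bahanen hasefe
Wilurish: start from *kasipe.
  rule 1: no change — kasipe
  rule 2 (rhotacism): kasipe → karipe
  rule 3: no change — karipe
  rule 4 (intervocalic voicing): karipe → karibe
  ⇒ Wilurish karibe
Only *kasipe yields all of Bahanen hasefe, Wilurish karibe.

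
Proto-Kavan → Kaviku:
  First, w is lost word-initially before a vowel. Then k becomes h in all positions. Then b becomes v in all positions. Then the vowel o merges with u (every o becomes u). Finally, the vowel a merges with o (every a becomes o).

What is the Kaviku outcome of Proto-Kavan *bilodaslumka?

viludoslumho

Kaviku: *bilodaslumka
  bilodaslumka (rule 1 does not apply)
  bilodaslumka → bilodaslumha   [unconditioned shift]
  bilodaslumha → vilodaslumha   [unconditioned shift]
  vilodaslumha → viludaslumha   [vowel merger]
  viludaslumha → viludoslumho   [vowel merger]
  giving Kaviku viludoslumho.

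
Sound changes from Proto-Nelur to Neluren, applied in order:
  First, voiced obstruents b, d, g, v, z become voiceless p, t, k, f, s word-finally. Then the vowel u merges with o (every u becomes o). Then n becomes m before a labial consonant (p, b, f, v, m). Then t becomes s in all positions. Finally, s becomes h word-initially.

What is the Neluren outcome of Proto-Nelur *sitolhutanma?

Neluren: *sitolhutanma > sitolhotanma > sitolhotamma > sisolhosamma > hisolhosamma  (by vowel merger, nasal place assimilation, unconditioned shift, debuccalisation)

hisolhosamma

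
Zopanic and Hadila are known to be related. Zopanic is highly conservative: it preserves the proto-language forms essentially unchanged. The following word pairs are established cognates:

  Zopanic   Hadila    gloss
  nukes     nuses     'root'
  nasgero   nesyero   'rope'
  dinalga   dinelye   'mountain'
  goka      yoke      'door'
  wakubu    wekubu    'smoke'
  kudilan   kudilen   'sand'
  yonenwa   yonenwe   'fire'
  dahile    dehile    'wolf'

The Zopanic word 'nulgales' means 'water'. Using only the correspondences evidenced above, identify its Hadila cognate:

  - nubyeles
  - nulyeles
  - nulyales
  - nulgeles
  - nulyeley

nulyeles

dinalga ~ dinelye — Zopanic g corresponds to Hadila y after a consonant, before a back vowel.
nasgero ~ nesyero, dinalga ~ dinelye — Zopanic a corresponds to Hadila e after a consonant, before a consonant other than r, m, n, p, b, f, v.
Applying these to Zopanic 'nulgales':
  nulgales → nulyales   (g→y after a consonant, before a back vowel)
  nulyales → nulyeles   (a→e after a consonant, before a consonant other than r, m, n, p, b, f, v)
So the Hadila cognate is 'nulyeles'.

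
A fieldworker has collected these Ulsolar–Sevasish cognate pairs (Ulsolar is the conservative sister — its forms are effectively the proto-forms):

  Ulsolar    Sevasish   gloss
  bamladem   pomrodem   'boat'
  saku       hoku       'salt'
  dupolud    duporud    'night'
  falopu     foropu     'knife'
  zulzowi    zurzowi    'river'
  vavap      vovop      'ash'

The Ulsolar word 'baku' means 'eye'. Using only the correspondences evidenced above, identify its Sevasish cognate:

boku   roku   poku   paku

poku

bamladem ~ pomrodem — Ulsolar b corresponds to Sevasish p word-initially before a back vowel.
bamladem ~ pomrodem, saku ~ hoku — Ulsolar a corresponds to Sevasish o after a consonant, before a consonant other than r, m, n, p, b, f, v.
Applying these to Ulsolar 'baku':
  baku → paku   (b→p word-initially before a back vowel)
  paku → poku   (a→o after a consonant, before a consonant other than r, m, n, p, b, f, v)
So the Sevasish cognate is 'poku'.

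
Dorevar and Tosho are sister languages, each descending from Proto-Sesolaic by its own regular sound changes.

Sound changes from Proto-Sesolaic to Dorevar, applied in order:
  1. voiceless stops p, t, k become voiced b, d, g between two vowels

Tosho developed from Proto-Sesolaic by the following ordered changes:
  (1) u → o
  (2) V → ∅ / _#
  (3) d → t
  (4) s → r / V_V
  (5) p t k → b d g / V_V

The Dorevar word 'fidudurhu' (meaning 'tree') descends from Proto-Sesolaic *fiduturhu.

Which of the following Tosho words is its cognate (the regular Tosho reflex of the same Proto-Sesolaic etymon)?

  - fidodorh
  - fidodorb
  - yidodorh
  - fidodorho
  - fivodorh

Tosho: *fiduturhu > fidotorho > fidotorh > fitotorh > fidodorh  (by vowel merger, apocope, unconditioned shift, intervocalic voicing)
The other candidates each miss or misapply at least one Tosho change.

fidodorh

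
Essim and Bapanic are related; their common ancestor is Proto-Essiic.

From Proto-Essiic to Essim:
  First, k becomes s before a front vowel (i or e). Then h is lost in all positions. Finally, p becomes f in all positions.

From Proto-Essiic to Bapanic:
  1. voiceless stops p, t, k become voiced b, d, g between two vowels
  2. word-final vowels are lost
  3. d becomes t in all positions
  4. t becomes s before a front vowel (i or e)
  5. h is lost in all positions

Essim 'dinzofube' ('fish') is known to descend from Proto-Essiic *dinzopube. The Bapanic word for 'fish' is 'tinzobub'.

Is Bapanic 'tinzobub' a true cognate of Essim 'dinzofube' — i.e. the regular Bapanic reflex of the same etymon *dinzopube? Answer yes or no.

no

Derive the expected Bapanic reflex of *dinzopube:
Bapanic: *dinzopube > dinzobube > dinzobub > tinzobub > sinzobub  (by intervocalic voicing, apocope, unconditioned shift, palatalisation)
The regular Bapanic reflex would be 'sinzobub', but the attested form is 'tinzobub'. The correspondence is irregular, so they are not cognates (the Bapanic form has a different source).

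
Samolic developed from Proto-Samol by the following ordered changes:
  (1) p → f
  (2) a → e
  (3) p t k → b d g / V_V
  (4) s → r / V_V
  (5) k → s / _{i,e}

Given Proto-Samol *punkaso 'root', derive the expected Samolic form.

Samolic: start from *punkaso.
  rule 1 (unconditioned shift): punkaso → funkaso
  rule 2 (vowel merger): funkaso → funkeso
  rule 3: no change — funkeso
  rule 4 (rhotacism): funkeso → funkero
  rule 5 (palatalisation): funkero → funsero
  ⇒ Samolic funsero

funsero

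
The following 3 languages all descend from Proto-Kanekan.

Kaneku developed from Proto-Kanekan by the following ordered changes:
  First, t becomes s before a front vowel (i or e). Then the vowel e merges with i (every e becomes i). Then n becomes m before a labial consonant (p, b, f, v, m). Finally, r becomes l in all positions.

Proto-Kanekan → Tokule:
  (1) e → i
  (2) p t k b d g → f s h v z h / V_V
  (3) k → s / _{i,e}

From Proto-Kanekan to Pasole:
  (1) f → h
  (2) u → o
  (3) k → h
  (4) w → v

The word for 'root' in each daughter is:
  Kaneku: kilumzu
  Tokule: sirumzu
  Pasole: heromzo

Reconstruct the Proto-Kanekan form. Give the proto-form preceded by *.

*kerumzu

Position 2: Kaneku has i, Tokule has i, Pasole has e. Pasole preserves e here (none of its changes turn any other segment into e), so the proto-segment is *e.
Position 7: Kaneku has u, Tokule has u, Pasole has o. Kaneku preserves u here (none of its changes turn any other segment into u), so the proto-segment is *u.
Verify the candidate proto-form against each daughter:
Kaneku: *kerumzu
  kerumzu (rule 1 does not apply)
  kerumzu → kirumzu   [vowel merger]
  kirumzu (rule 3 does not apply)
  kirumzu → kilumzu   [unconditioned shift]
  giving Kaneku kilumzu.
Tokule: *kerumzu
  kerumzu → kirumzu   [vowel merger]
  kirumzu (rule 2 does not apply)
  kirumzu → sirumzu   [palatalisation]
  giving Tokule sirumzu.
Pasole: start from *kerumzu.
  rule 1: no change — kerumzu
  rule 2 (vowel merger): kerumzu → keromzo
  rule 3 (unconditioned shift): keromzo → heromzo
  rule 4: no change — heromzo
  ⇒ Pasole heromzo
*kerumzu is the unique common source.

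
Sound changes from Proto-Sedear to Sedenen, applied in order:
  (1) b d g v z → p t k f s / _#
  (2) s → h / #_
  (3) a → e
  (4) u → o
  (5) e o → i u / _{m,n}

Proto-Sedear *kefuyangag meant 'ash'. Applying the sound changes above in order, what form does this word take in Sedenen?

kefoyingek

Sedenen: start from *kefuyangag.
  rule 1 (final devoicing): kefuyangag → kefuyangak
  rule 2: no change — kefuyangak
  rule 3 (vowel merger): kefuyangak → kefuyengek
  rule 4 (vowel merger): kefuyengek → kefoyengek
  rule 5 (pre-nasal raising): kefoyengek → kefoyingek
  ⇒ Sedenen kefoyingek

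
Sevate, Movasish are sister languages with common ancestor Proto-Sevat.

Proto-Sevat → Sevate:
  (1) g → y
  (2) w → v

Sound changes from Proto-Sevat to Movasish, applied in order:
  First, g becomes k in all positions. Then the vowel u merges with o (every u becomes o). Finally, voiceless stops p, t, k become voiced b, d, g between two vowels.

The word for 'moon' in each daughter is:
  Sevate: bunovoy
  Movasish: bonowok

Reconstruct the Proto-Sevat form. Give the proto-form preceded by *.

*bunowog

Position 5: Sevate has v, Movasish has w. Movasish preserves w here (none of its changes turn any other segment into w), so the proto-segment is *w.
Position 7: Sevate has y, Movasish has k. Taking the neighbouring segments as reconstructed: Sevate y could go back to *g or *y; Movasish k could go back to *k or *g — the one source consistent with every daughter is *g.
Position 2: Sevate has u, Movasish has o. Sevate preserves u here (none of its changes turn any other segment into u), so the proto-segment is *u.
The remaining positions agree across the daughters. Check the candidate against every language:
Sevate: *bunowog > bunowoy > bunovoy  (by unconditioned shift, unconditioned shift)
Movasish: *bunowog > bunowok > bonowok  (by unconditioned shift, vowel merger)
No other proto-form is consistent with every reflex, so the reconstruction is *bunowog.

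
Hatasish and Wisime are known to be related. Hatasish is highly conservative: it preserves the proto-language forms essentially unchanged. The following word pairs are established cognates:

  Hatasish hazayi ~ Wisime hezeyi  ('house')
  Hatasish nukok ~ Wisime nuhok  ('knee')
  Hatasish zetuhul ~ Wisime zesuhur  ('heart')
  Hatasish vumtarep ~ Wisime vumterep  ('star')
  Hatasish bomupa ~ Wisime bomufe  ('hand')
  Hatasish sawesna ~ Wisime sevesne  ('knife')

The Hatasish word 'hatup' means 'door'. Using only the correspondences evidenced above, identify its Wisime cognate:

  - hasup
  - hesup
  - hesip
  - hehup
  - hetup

hazayi ~ hezeyi, sawesna ~ sevesne — Hatasish a corresponds to Wisime e after a consonant, before a consonant other than r, m, n, p, b, f, v.
zetuhul ~ zesuhur — Hatasish t corresponds to Wisime s between vowels (before a back vowel).
Applying these to Hatasish 'hatup':
  hatup → hetup   (a→e after a consonant, before a consonant other than r, m, n, p, b, f, v)
  hetup → hesup   (t→s between vowels (before a back vowel))
So the Wisime cognate is 'hesup'.

hesup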